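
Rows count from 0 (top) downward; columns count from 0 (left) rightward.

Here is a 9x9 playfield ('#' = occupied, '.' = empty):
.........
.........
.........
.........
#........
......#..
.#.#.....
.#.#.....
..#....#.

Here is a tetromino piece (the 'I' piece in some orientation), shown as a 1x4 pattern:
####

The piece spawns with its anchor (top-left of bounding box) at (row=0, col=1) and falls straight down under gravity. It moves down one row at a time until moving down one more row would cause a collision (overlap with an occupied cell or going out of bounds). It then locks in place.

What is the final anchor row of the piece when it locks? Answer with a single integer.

Answer: 5

Derivation:
Spawn at (row=0, col=1). Try each row:
  row 0: fits
  row 1: fits
  row 2: fits
  row 3: fits
  row 4: fits
  row 5: fits
  row 6: blocked -> lock at row 5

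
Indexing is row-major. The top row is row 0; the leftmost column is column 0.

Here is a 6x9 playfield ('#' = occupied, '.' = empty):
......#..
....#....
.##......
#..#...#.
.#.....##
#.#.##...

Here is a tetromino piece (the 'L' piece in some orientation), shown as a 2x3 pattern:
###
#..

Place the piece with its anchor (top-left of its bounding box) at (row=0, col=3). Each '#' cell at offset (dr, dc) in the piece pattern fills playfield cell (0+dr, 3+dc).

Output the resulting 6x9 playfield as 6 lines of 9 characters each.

Fill (0+0,3+0) = (0,3)
Fill (0+0,3+1) = (0,4)
Fill (0+0,3+2) = (0,5)
Fill (0+1,3+0) = (1,3)

Answer: ...####..
...##....
.##......
#..#...#.
.#.....##
#.#.##...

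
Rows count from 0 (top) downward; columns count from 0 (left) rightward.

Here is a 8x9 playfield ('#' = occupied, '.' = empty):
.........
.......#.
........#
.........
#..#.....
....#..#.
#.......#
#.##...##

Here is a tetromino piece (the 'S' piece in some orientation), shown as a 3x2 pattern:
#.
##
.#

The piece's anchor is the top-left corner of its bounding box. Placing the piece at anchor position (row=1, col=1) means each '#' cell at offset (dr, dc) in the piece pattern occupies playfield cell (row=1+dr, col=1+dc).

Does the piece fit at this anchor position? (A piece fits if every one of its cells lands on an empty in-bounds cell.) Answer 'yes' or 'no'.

Check each piece cell at anchor (1, 1):
  offset (0,0) -> (1,1): empty -> OK
  offset (1,0) -> (2,1): empty -> OK
  offset (1,1) -> (2,2): empty -> OK
  offset (2,1) -> (3,2): empty -> OK
All cells valid: yes

Answer: yes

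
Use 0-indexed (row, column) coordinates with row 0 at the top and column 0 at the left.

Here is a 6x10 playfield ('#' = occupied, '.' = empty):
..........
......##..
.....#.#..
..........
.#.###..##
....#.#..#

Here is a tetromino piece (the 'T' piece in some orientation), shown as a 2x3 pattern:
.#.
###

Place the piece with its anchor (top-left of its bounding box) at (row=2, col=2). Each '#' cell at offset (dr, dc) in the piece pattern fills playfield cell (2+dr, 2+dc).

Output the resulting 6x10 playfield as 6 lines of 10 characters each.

Fill (2+0,2+1) = (2,3)
Fill (2+1,2+0) = (3,2)
Fill (2+1,2+1) = (3,3)
Fill (2+1,2+2) = (3,4)

Answer: ..........
......##..
...#.#.#..
..###.....
.#.###..##
....#.#..#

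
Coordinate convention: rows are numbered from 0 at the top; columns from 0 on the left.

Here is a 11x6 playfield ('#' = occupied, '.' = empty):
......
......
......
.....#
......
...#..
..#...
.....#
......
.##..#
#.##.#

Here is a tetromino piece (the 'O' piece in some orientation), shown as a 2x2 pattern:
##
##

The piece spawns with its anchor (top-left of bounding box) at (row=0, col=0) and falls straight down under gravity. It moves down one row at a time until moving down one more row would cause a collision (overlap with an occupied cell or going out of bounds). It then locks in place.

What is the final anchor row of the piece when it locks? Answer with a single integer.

Answer: 7

Derivation:
Spawn at (row=0, col=0). Try each row:
  row 0: fits
  row 1: fits
  row 2: fits
  row 3: fits
  row 4: fits
  row 5: fits
  row 6: fits
  row 7: fits
  row 8: blocked -> lock at row 7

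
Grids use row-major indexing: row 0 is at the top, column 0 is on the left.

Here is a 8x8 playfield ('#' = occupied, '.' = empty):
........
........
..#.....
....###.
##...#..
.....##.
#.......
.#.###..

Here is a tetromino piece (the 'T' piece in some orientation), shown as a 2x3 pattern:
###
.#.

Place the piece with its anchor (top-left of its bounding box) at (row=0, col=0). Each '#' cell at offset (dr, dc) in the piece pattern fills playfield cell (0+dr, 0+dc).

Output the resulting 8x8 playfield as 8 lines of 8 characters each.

Answer: ###.....
.#......
..#.....
....###.
##...#..
.....##.
#.......
.#.###..

Derivation:
Fill (0+0,0+0) = (0,0)
Fill (0+0,0+1) = (0,1)
Fill (0+0,0+2) = (0,2)
Fill (0+1,0+1) = (1,1)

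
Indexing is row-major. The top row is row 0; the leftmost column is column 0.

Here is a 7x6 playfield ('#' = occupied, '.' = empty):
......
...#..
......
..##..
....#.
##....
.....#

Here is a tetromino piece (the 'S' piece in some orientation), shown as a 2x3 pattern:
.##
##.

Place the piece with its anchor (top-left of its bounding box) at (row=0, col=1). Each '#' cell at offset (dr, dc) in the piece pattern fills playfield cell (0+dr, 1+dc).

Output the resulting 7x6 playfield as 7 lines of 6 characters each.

Answer: ..##..
.###..
......
..##..
....#.
##....
.....#

Derivation:
Fill (0+0,1+1) = (0,2)
Fill (0+0,1+2) = (0,3)
Fill (0+1,1+0) = (1,1)
Fill (0+1,1+1) = (1,2)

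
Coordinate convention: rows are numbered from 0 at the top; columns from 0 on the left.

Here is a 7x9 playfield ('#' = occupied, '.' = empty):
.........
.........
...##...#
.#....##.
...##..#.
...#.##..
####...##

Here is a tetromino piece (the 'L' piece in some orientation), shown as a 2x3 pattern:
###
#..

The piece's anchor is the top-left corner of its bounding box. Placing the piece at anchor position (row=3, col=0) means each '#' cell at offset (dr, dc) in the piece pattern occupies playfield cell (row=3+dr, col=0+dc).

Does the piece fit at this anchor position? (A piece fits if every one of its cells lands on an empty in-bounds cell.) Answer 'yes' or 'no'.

Check each piece cell at anchor (3, 0):
  offset (0,0) -> (3,0): empty -> OK
  offset (0,1) -> (3,1): occupied ('#') -> FAIL
  offset (0,2) -> (3,2): empty -> OK
  offset (1,0) -> (4,0): empty -> OK
All cells valid: no

Answer: no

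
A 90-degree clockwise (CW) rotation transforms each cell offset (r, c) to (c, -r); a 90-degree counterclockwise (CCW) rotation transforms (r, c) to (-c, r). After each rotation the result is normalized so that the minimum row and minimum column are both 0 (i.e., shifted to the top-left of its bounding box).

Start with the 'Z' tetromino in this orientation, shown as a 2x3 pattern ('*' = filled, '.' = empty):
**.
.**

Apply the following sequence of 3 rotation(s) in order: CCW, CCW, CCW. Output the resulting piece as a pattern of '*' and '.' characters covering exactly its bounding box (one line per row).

Answer: .*
**
*.

Derivation:
Start:
**.
.**
After rotation 1 (CCW):
.*
**
*.
After rotation 2 (CCW):
**.
.**
After rotation 3 (CCW):
.*
**
*.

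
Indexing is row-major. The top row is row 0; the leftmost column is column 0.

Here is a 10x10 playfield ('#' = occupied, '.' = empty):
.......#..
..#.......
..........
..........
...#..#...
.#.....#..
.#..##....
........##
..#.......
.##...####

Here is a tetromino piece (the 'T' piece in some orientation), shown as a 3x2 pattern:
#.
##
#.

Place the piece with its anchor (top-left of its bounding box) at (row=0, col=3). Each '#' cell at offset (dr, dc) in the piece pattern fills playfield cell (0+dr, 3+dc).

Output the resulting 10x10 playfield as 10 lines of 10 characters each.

Answer: ...#...#..
..###.....
...#......
..........
...#..#...
.#.....#..
.#..##....
........##
..#.......
.##...####

Derivation:
Fill (0+0,3+0) = (0,3)
Fill (0+1,3+0) = (1,3)
Fill (0+1,3+1) = (1,4)
Fill (0+2,3+0) = (2,3)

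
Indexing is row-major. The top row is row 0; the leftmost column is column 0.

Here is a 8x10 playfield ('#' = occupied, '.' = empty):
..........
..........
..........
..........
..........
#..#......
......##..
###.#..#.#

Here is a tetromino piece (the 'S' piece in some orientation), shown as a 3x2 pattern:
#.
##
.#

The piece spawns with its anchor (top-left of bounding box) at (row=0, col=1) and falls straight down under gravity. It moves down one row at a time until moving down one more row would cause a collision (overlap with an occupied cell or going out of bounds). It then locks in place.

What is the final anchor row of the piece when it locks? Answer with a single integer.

Answer: 4

Derivation:
Spawn at (row=0, col=1). Try each row:
  row 0: fits
  row 1: fits
  row 2: fits
  row 3: fits
  row 4: fits
  row 5: blocked -> lock at row 4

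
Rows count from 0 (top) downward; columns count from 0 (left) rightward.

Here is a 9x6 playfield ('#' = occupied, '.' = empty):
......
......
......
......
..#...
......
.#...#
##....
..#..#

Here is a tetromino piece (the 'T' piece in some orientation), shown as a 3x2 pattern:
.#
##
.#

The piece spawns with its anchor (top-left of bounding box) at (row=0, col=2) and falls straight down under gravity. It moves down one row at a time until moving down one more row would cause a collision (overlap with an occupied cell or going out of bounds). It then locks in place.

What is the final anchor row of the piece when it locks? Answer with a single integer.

Answer: 2

Derivation:
Spawn at (row=0, col=2). Try each row:
  row 0: fits
  row 1: fits
  row 2: fits
  row 3: blocked -> lock at row 2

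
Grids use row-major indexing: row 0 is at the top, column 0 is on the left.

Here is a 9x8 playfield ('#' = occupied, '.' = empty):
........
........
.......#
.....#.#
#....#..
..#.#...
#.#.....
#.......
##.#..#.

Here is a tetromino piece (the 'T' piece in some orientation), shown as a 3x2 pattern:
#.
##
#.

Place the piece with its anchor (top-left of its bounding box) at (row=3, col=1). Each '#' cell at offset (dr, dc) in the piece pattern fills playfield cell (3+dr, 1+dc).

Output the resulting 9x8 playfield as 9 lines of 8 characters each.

Fill (3+0,1+0) = (3,1)
Fill (3+1,1+0) = (4,1)
Fill (3+1,1+1) = (4,2)
Fill (3+2,1+0) = (5,1)

Answer: ........
........
.......#
.#...#.#
###..#..
.##.#...
#.#.....
#.......
##.#..#.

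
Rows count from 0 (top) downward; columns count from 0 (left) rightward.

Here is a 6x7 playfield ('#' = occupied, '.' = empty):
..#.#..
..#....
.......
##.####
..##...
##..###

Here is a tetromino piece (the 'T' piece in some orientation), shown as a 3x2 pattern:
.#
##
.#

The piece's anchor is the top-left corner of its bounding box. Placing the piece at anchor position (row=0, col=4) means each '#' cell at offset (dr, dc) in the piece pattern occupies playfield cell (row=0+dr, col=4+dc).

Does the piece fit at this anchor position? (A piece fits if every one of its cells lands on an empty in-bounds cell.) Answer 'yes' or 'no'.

Check each piece cell at anchor (0, 4):
  offset (0,1) -> (0,5): empty -> OK
  offset (1,0) -> (1,4): empty -> OK
  offset (1,1) -> (1,5): empty -> OK
  offset (2,1) -> (2,5): empty -> OK
All cells valid: yes

Answer: yes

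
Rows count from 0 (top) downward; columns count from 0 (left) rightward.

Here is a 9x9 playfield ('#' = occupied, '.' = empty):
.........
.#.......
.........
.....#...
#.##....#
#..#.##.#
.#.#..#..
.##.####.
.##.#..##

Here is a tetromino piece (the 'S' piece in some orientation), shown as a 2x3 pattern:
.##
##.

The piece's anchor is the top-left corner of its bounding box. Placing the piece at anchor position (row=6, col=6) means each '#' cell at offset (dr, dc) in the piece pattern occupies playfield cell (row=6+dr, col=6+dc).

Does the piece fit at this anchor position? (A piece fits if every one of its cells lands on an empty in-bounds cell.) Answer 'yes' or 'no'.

Answer: no

Derivation:
Check each piece cell at anchor (6, 6):
  offset (0,1) -> (6,7): empty -> OK
  offset (0,2) -> (6,8): empty -> OK
  offset (1,0) -> (7,6): occupied ('#') -> FAIL
  offset (1,1) -> (7,7): occupied ('#') -> FAIL
All cells valid: no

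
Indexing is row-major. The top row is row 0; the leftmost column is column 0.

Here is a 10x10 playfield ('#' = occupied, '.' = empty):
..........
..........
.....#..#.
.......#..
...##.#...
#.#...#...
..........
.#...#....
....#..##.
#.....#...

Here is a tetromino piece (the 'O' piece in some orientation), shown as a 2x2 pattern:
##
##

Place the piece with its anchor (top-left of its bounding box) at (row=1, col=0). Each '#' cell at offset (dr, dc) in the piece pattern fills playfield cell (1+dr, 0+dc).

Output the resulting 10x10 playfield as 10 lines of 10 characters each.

Answer: ..........
##........
##...#..#.
.......#..
...##.#...
#.#...#...
..........
.#...#....
....#..##.
#.....#...

Derivation:
Fill (1+0,0+0) = (1,0)
Fill (1+0,0+1) = (1,1)
Fill (1+1,0+0) = (2,0)
Fill (1+1,0+1) = (2,1)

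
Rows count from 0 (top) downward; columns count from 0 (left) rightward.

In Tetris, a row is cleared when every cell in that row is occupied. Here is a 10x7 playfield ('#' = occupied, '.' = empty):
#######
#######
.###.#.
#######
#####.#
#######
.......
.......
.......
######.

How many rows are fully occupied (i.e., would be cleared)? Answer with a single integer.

Answer: 4

Derivation:
Check each row:
  row 0: 0 empty cells -> FULL (clear)
  row 1: 0 empty cells -> FULL (clear)
  row 2: 3 empty cells -> not full
  row 3: 0 empty cells -> FULL (clear)
  row 4: 1 empty cell -> not full
  row 5: 0 empty cells -> FULL (clear)
  row 6: 7 empty cells -> not full
  row 7: 7 empty cells -> not full
  row 8: 7 empty cells -> not full
  row 9: 1 empty cell -> not full
Total rows cleared: 4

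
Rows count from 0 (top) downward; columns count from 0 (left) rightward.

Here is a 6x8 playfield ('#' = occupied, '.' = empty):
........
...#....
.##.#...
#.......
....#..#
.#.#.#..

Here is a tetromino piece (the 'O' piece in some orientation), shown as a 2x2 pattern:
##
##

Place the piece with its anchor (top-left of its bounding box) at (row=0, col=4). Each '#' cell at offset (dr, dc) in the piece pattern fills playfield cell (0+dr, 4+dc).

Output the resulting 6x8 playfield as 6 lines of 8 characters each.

Answer: ....##..
...###..
.##.#...
#.......
....#..#
.#.#.#..

Derivation:
Fill (0+0,4+0) = (0,4)
Fill (0+0,4+1) = (0,5)
Fill (0+1,4+0) = (1,4)
Fill (0+1,4+1) = (1,5)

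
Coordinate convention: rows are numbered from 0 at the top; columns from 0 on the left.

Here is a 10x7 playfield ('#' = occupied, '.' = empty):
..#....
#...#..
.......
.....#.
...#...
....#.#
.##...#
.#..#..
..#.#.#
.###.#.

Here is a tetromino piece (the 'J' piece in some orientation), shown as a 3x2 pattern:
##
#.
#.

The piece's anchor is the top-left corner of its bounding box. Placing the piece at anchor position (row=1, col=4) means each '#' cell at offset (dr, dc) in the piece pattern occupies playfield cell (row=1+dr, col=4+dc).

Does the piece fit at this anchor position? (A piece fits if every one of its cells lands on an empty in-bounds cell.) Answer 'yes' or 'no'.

Answer: no

Derivation:
Check each piece cell at anchor (1, 4):
  offset (0,0) -> (1,4): occupied ('#') -> FAIL
  offset (0,1) -> (1,5): empty -> OK
  offset (1,0) -> (2,4): empty -> OK
  offset (2,0) -> (3,4): empty -> OK
All cells valid: no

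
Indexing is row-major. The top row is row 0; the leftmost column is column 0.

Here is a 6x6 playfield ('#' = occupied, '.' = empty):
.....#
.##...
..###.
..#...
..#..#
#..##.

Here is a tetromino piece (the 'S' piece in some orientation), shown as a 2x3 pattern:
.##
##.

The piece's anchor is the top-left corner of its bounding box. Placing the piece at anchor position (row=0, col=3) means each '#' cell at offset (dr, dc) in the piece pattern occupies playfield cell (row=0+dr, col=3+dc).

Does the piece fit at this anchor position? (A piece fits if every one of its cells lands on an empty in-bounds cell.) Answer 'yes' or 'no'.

Answer: no

Derivation:
Check each piece cell at anchor (0, 3):
  offset (0,1) -> (0,4): empty -> OK
  offset (0,2) -> (0,5): occupied ('#') -> FAIL
  offset (1,0) -> (1,3): empty -> OK
  offset (1,1) -> (1,4): empty -> OK
All cells valid: no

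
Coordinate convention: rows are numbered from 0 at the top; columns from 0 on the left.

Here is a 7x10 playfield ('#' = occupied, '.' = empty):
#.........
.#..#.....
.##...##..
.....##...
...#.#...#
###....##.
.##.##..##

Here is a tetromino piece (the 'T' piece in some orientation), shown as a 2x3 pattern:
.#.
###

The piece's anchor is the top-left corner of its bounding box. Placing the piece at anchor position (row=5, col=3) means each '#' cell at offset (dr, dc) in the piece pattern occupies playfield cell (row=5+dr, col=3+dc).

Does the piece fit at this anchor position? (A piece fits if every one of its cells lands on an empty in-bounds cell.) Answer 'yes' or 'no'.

Answer: no

Derivation:
Check each piece cell at anchor (5, 3):
  offset (0,1) -> (5,4): empty -> OK
  offset (1,0) -> (6,3): empty -> OK
  offset (1,1) -> (6,4): occupied ('#') -> FAIL
  offset (1,2) -> (6,5): occupied ('#') -> FAIL
All cells valid: no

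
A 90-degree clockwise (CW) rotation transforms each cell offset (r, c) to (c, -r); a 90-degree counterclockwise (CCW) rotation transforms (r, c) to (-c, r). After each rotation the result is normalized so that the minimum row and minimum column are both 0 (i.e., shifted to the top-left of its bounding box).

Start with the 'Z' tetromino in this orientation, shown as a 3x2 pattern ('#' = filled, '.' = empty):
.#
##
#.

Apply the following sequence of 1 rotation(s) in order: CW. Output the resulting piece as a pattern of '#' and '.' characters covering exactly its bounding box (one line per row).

Start:
.#
##
#.
After rotation 1 (CW):
##.
.##

Answer: ##.
.##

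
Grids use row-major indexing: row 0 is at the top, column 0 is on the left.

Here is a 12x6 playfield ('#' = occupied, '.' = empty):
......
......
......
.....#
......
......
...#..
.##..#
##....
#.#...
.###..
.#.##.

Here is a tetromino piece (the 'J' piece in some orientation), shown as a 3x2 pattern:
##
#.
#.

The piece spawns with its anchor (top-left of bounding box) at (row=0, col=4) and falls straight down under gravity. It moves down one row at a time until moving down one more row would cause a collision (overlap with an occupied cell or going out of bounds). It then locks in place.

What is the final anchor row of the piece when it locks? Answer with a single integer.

Spawn at (row=0, col=4). Try each row:
  row 0: fits
  row 1: fits
  row 2: fits
  row 3: blocked -> lock at row 2

Answer: 2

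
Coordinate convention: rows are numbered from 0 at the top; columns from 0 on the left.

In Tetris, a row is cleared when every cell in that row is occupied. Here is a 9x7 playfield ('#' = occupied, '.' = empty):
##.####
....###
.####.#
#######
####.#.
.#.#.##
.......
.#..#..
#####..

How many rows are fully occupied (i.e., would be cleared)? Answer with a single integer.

Check each row:
  row 0: 1 empty cell -> not full
  row 1: 4 empty cells -> not full
  row 2: 2 empty cells -> not full
  row 3: 0 empty cells -> FULL (clear)
  row 4: 2 empty cells -> not full
  row 5: 3 empty cells -> not full
  row 6: 7 empty cells -> not full
  row 7: 5 empty cells -> not full
  row 8: 2 empty cells -> not full
Total rows cleared: 1

Answer: 1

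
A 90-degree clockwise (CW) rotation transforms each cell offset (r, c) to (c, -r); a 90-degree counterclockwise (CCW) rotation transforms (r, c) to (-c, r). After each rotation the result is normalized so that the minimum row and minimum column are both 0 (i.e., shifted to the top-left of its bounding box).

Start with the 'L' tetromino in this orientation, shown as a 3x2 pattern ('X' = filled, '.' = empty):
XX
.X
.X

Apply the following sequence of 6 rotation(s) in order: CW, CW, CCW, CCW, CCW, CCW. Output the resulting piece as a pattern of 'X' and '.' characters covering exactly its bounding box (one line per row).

Start:
XX
.X
.X
After rotation 1 (CW):
..X
XXX
After rotation 2 (CW):
X.
X.
XX
After rotation 3 (CCW):
..X
XXX
After rotation 4 (CCW):
XX
.X
.X
After rotation 5 (CCW):
XXX
X..
After rotation 6 (CCW):
X.
X.
XX

Answer: X.
X.
XX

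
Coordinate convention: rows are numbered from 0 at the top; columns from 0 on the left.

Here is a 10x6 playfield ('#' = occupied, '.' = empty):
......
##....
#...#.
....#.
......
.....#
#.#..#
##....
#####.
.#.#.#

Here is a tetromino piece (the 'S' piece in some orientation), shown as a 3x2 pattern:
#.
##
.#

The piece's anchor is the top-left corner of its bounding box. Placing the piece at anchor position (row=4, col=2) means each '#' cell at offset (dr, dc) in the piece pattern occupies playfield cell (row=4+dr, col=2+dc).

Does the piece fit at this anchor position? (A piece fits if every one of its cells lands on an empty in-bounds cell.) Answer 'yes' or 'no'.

Check each piece cell at anchor (4, 2):
  offset (0,0) -> (4,2): empty -> OK
  offset (1,0) -> (5,2): empty -> OK
  offset (1,1) -> (5,3): empty -> OK
  offset (2,1) -> (6,3): empty -> OK
All cells valid: yes

Answer: yes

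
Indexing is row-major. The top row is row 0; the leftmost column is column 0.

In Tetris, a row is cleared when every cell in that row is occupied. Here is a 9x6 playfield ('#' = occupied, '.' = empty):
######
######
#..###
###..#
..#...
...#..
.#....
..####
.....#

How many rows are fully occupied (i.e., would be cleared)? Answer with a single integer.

Answer: 2

Derivation:
Check each row:
  row 0: 0 empty cells -> FULL (clear)
  row 1: 0 empty cells -> FULL (clear)
  row 2: 2 empty cells -> not full
  row 3: 2 empty cells -> not full
  row 4: 5 empty cells -> not full
  row 5: 5 empty cells -> not full
  row 6: 5 empty cells -> not full
  row 7: 2 empty cells -> not full
  row 8: 5 empty cells -> not full
Total rows cleared: 2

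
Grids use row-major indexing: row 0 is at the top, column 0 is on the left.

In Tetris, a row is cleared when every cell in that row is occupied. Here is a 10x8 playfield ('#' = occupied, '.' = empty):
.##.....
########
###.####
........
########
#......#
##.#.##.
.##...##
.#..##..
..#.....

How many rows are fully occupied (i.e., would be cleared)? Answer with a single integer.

Answer: 2

Derivation:
Check each row:
  row 0: 6 empty cells -> not full
  row 1: 0 empty cells -> FULL (clear)
  row 2: 1 empty cell -> not full
  row 3: 8 empty cells -> not full
  row 4: 0 empty cells -> FULL (clear)
  row 5: 6 empty cells -> not full
  row 6: 3 empty cells -> not full
  row 7: 4 empty cells -> not full
  row 8: 5 empty cells -> not full
  row 9: 7 empty cells -> not full
Total rows cleared: 2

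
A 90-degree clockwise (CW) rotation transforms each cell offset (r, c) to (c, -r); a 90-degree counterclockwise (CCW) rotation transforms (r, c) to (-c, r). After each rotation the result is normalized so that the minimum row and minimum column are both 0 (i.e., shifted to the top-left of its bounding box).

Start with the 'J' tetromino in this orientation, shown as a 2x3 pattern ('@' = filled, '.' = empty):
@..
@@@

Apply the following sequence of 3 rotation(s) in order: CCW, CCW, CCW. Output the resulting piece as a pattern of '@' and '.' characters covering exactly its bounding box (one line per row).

Start:
@..
@@@
After rotation 1 (CCW):
.@
.@
@@
After rotation 2 (CCW):
@@@
..@
After rotation 3 (CCW):
@@
@.
@.

Answer: @@
@.
@.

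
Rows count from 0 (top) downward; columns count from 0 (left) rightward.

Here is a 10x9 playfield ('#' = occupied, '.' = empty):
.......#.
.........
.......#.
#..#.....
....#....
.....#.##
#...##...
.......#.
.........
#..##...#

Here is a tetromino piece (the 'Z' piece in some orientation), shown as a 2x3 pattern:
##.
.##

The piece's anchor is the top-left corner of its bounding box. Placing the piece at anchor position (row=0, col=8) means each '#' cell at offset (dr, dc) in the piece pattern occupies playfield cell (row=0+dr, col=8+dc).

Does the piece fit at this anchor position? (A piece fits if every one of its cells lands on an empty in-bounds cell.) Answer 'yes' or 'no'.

Check each piece cell at anchor (0, 8):
  offset (0,0) -> (0,8): empty -> OK
  offset (0,1) -> (0,9): out of bounds -> FAIL
  offset (1,1) -> (1,9): out of bounds -> FAIL
  offset (1,2) -> (1,10): out of bounds -> FAIL
All cells valid: no

Answer: no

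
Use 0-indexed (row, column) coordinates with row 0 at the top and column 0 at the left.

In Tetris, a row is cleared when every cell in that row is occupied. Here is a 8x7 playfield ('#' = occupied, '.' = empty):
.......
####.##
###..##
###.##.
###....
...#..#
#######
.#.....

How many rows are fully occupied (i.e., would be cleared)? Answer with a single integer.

Check each row:
  row 0: 7 empty cells -> not full
  row 1: 1 empty cell -> not full
  row 2: 2 empty cells -> not full
  row 3: 2 empty cells -> not full
  row 4: 4 empty cells -> not full
  row 5: 5 empty cells -> not full
  row 6: 0 empty cells -> FULL (clear)
  row 7: 6 empty cells -> not full
Total rows cleared: 1

Answer: 1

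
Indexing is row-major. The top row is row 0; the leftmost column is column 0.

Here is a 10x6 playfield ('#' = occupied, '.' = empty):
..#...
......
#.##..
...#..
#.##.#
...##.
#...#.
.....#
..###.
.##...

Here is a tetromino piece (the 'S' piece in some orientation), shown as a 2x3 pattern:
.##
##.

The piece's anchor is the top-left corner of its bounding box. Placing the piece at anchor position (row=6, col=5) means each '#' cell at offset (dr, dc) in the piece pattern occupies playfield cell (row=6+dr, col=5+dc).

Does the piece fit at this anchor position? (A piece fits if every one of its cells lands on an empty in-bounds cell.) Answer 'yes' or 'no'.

Answer: no

Derivation:
Check each piece cell at anchor (6, 5):
  offset (0,1) -> (6,6): out of bounds -> FAIL
  offset (0,2) -> (6,7): out of bounds -> FAIL
  offset (1,0) -> (7,5): occupied ('#') -> FAIL
  offset (1,1) -> (7,6): out of bounds -> FAIL
All cells valid: no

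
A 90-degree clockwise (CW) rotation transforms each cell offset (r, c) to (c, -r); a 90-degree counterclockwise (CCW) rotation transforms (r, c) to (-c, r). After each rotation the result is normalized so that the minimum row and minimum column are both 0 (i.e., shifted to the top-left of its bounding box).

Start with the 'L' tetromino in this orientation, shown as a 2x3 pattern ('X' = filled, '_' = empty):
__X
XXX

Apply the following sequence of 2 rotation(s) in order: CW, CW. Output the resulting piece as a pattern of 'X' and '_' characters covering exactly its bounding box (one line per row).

Start:
__X
XXX
After rotation 1 (CW):
X_
X_
XX
After rotation 2 (CW):
XXX
X__

Answer: XXX
X__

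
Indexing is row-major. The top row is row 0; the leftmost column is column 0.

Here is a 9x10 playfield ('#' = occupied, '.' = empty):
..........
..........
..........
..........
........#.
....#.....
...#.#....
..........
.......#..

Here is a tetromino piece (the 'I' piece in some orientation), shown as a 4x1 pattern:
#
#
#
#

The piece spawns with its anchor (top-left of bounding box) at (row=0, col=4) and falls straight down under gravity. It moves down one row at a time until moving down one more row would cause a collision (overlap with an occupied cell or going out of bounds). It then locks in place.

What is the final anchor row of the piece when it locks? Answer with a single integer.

Answer: 1

Derivation:
Spawn at (row=0, col=4). Try each row:
  row 0: fits
  row 1: fits
  row 2: blocked -> lock at row 1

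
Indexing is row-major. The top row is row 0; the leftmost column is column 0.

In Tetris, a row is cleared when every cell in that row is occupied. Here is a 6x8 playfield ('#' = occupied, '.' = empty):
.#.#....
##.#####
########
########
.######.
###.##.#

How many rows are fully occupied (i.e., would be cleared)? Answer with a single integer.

Check each row:
  row 0: 6 empty cells -> not full
  row 1: 1 empty cell -> not full
  row 2: 0 empty cells -> FULL (clear)
  row 3: 0 empty cells -> FULL (clear)
  row 4: 2 empty cells -> not full
  row 5: 2 empty cells -> not full
Total rows cleared: 2

Answer: 2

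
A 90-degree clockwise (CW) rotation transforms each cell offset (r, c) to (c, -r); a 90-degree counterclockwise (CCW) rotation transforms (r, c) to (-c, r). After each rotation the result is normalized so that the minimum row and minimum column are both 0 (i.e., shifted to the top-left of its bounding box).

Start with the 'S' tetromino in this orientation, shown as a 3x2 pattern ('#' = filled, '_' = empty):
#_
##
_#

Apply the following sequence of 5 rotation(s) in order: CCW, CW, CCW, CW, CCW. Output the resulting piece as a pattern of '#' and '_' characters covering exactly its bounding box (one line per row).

Answer: _##
##_

Derivation:
Start:
#_
##
_#
After rotation 1 (CCW):
_##
##_
After rotation 2 (CW):
#_
##
_#
After rotation 3 (CCW):
_##
##_
After rotation 4 (CW):
#_
##
_#
After rotation 5 (CCW):
_##
##_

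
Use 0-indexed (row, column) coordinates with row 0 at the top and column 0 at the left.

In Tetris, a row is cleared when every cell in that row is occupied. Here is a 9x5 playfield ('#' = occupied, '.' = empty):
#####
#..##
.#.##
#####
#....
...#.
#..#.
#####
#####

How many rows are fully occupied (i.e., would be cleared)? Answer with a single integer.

Check each row:
  row 0: 0 empty cells -> FULL (clear)
  row 1: 2 empty cells -> not full
  row 2: 2 empty cells -> not full
  row 3: 0 empty cells -> FULL (clear)
  row 4: 4 empty cells -> not full
  row 5: 4 empty cells -> not full
  row 6: 3 empty cells -> not full
  row 7: 0 empty cells -> FULL (clear)
  row 8: 0 empty cells -> FULL (clear)
Total rows cleared: 4

Answer: 4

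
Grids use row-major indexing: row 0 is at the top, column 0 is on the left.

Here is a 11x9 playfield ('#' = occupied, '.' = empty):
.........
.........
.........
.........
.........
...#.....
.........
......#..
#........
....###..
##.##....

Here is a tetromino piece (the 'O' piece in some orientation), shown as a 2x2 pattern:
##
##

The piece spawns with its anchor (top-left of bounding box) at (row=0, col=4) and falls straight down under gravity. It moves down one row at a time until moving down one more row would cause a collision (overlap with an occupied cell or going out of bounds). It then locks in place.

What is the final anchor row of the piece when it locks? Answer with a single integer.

Answer: 7

Derivation:
Spawn at (row=0, col=4). Try each row:
  row 0: fits
  row 1: fits
  row 2: fits
  row 3: fits
  row 4: fits
  row 5: fits
  row 6: fits
  row 7: fits
  row 8: blocked -> lock at row 7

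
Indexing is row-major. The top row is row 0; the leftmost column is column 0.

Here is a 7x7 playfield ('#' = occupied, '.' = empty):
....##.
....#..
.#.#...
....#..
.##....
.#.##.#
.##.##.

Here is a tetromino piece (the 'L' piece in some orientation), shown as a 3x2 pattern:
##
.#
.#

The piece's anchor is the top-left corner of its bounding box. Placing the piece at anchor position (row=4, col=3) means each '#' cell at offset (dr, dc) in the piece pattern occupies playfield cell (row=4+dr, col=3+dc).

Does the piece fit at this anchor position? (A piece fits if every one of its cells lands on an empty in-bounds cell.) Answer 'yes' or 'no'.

Answer: no

Derivation:
Check each piece cell at anchor (4, 3):
  offset (0,0) -> (4,3): empty -> OK
  offset (0,1) -> (4,4): empty -> OK
  offset (1,1) -> (5,4): occupied ('#') -> FAIL
  offset (2,1) -> (6,4): occupied ('#') -> FAIL
All cells valid: no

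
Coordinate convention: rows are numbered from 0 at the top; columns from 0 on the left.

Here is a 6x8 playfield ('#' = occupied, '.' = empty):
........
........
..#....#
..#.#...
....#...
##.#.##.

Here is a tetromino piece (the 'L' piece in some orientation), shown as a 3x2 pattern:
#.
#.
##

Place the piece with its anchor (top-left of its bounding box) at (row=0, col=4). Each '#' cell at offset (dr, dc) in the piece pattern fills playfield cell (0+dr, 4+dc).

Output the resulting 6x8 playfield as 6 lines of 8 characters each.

Answer: ....#...
....#...
..#.##.#
..#.#...
....#...
##.#.##.

Derivation:
Fill (0+0,4+0) = (0,4)
Fill (0+1,4+0) = (1,4)
Fill (0+2,4+0) = (2,4)
Fill (0+2,4+1) = (2,5)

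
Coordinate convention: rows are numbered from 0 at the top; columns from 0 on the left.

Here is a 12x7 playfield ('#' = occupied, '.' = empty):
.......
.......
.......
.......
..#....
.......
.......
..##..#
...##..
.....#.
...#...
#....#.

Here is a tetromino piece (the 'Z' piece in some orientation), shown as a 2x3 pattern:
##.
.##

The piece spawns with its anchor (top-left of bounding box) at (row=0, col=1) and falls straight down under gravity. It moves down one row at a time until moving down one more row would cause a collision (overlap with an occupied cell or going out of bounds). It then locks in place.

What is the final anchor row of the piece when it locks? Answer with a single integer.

Spawn at (row=0, col=1). Try each row:
  row 0: fits
  row 1: fits
  row 2: fits
  row 3: blocked -> lock at row 2

Answer: 2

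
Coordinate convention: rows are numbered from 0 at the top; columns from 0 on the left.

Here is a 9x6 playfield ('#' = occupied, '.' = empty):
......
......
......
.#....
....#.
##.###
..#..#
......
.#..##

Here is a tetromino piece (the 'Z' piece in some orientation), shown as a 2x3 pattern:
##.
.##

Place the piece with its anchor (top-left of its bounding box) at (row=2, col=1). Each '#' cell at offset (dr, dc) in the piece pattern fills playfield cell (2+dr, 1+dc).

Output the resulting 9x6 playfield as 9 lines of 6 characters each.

Fill (2+0,1+0) = (2,1)
Fill (2+0,1+1) = (2,2)
Fill (2+1,1+1) = (3,2)
Fill (2+1,1+2) = (3,3)

Answer: ......
......
.##...
.###..
....#.
##.###
..#..#
......
.#..##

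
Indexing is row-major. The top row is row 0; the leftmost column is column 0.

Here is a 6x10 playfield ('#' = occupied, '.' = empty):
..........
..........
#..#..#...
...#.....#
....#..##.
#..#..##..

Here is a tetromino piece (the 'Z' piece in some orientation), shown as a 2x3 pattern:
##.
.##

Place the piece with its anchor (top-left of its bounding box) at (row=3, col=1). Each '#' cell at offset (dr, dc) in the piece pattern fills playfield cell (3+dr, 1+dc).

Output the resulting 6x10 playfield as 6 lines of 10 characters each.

Fill (3+0,1+0) = (3,1)
Fill (3+0,1+1) = (3,2)
Fill (3+1,1+1) = (4,2)
Fill (3+1,1+2) = (4,3)

Answer: ..........
..........
#..#..#...
.###.....#
..###..##.
#..#..##..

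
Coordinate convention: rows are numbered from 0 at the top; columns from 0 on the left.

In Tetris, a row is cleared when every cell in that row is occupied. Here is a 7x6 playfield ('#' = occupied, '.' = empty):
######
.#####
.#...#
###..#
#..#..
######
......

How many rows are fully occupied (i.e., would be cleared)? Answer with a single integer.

Check each row:
  row 0: 0 empty cells -> FULL (clear)
  row 1: 1 empty cell -> not full
  row 2: 4 empty cells -> not full
  row 3: 2 empty cells -> not full
  row 4: 4 empty cells -> not full
  row 5: 0 empty cells -> FULL (clear)
  row 6: 6 empty cells -> not full
Total rows cleared: 2

Answer: 2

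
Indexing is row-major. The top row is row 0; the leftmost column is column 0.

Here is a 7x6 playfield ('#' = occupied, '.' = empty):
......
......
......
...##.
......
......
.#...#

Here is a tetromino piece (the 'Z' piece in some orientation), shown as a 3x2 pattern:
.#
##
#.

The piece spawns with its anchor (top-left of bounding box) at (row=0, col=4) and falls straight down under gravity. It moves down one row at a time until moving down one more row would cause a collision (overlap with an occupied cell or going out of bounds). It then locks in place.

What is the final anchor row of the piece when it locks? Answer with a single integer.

Answer: 0

Derivation:
Spawn at (row=0, col=4). Try each row:
  row 0: fits
  row 1: blocked -> lock at row 0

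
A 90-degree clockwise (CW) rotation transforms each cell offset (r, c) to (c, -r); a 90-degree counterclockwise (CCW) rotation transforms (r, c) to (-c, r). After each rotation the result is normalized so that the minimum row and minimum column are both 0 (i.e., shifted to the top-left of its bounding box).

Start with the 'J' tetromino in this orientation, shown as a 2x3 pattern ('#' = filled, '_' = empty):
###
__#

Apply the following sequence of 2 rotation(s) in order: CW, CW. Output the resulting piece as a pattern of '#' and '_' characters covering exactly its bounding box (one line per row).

Start:
###
__#
After rotation 1 (CW):
_#
_#
##
After rotation 2 (CW):
#__
###

Answer: #__
###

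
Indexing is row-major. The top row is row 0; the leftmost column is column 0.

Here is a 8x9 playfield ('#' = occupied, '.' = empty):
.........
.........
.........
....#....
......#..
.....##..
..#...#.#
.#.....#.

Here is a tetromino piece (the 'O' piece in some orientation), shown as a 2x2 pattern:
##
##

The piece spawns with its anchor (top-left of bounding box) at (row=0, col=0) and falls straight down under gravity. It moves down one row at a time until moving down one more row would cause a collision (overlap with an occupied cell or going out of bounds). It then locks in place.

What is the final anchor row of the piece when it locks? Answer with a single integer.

Spawn at (row=0, col=0). Try each row:
  row 0: fits
  row 1: fits
  row 2: fits
  row 3: fits
  row 4: fits
  row 5: fits
  row 6: blocked -> lock at row 5

Answer: 5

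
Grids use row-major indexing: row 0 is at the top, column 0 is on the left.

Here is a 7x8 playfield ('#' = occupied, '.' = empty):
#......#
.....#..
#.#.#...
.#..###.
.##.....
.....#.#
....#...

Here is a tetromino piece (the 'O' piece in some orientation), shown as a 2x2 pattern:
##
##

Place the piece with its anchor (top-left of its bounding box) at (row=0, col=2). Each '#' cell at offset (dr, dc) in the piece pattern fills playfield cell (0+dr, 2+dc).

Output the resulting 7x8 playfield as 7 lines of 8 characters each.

Fill (0+0,2+0) = (0,2)
Fill (0+0,2+1) = (0,3)
Fill (0+1,2+0) = (1,2)
Fill (0+1,2+1) = (1,3)

Answer: #.##...#
..##.#..
#.#.#...
.#..###.
.##.....
.....#.#
....#...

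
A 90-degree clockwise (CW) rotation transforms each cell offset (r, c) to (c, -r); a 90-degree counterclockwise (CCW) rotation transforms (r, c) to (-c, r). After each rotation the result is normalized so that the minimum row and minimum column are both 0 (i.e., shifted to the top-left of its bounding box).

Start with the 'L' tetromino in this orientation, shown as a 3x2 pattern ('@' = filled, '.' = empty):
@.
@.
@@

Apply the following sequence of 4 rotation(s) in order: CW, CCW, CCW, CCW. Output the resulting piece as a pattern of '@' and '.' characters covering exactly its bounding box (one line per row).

Start:
@.
@.
@@
After rotation 1 (CW):
@@@
@..
After rotation 2 (CCW):
@.
@.
@@
After rotation 3 (CCW):
..@
@@@
After rotation 4 (CCW):
@@
.@
.@

Answer: @@
.@
.@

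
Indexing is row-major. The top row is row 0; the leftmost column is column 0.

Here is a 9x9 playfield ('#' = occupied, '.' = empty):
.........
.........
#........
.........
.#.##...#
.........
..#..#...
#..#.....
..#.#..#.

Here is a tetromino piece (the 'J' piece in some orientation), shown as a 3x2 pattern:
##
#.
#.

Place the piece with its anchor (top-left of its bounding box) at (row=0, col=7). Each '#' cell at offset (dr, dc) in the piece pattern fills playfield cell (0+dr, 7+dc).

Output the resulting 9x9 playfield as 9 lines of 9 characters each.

Fill (0+0,7+0) = (0,7)
Fill (0+0,7+1) = (0,8)
Fill (0+1,7+0) = (1,7)
Fill (0+2,7+0) = (2,7)

Answer: .......##
.......#.
#......#.
.........
.#.##...#
.........
..#..#...
#..#.....
..#.#..#.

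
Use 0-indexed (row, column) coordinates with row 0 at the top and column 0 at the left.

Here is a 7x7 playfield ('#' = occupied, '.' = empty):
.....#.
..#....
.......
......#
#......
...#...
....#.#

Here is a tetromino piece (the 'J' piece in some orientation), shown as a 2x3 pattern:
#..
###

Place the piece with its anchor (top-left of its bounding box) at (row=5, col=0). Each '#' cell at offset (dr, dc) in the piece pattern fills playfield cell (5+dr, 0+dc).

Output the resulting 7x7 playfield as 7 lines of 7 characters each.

Answer: .....#.
..#....
.......
......#
#......
#..#...
###.#.#

Derivation:
Fill (5+0,0+0) = (5,0)
Fill (5+1,0+0) = (6,0)
Fill (5+1,0+1) = (6,1)
Fill (5+1,0+2) = (6,2)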